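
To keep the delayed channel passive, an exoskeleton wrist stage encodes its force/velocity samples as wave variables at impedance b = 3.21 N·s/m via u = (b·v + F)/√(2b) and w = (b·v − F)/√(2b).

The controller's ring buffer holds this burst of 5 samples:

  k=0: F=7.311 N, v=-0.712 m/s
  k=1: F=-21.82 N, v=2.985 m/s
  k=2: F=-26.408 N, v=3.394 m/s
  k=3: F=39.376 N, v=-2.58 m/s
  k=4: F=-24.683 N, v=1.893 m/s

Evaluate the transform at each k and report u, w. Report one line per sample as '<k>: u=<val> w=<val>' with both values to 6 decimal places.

k=0: b·v=3.21×(-0.712)=-2.285520; √(2b)=2.533772; u=(-2.285520+7.311)/2.533772=1.983399, w=(-2.285520−7.311)/2.533772=-3.787444
k=1: b·v=3.21×2.985=9.581850; √(2b)=2.533772; u=(9.581850+(-21.82))/2.533772=-4.830013, w=(9.581850−(-21.82))/2.533772=12.393322
k=2: b·v=3.21×3.394=10.894740; √(2b)=2.533772; u=(10.894740+(-26.408))/2.533772=-6.122595, w=(10.894740−(-26.408))/2.533772=14.722217
k=3: b·v=3.21×(-2.58)=-8.281800; √(2b)=2.533772; u=(-8.281800+39.376)/2.533772=12.271902, w=(-8.281800−39.376)/2.533772=-18.809033
k=4: b·v=3.21×1.893=6.076530; √(2b)=2.533772; u=(6.076530+(-24.683))/2.533772=-7.343388, w=(6.076530−(-24.683))/2.533772=12.139818

0: u=1.983399 w=-3.787444
1: u=-4.830013 w=12.393322
2: u=-6.122595 w=14.722217
3: u=12.271902 w=-18.809033
4: u=-7.343388 w=12.139818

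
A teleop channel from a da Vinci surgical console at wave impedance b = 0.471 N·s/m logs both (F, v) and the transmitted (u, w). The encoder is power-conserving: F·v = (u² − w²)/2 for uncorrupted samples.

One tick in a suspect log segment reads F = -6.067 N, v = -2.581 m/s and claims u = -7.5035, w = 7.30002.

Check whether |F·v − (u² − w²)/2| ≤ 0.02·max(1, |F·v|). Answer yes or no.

no

F·v = (-6.067)×(-2.581) = 15.6589 W.
(u² − w²)/2 = (56.3025 − 53.2903)/2 = 1.5061 W.
|Δ| = 14.1528;  2% of max(1, |F·v|) = 0.3132.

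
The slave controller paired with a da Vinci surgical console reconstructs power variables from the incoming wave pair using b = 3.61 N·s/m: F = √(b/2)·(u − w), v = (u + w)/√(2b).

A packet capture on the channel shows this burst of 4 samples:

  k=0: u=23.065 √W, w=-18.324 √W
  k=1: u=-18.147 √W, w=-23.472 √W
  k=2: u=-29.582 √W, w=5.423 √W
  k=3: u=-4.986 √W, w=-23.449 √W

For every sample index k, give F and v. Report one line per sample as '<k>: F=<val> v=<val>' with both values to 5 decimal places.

k=0: u−w=41.38900, u+w=4.74100; √(b/2)=1.34350, √(2b)=2.68701; F=1.34350×41.389=55.60624, v=4.74100/2.68701=1.76442
k=1: u−w=5.32500, u+w=-41.61900; √(b/2)=1.34350, √(2b)=2.68701; F=1.34350×5.325=7.15415, v=-41.61900/2.68701=-15.48899
k=2: u−w=-35.00500, u+w=-24.15900; √(b/2)=1.34350, √(2b)=2.68701; F=1.34350×(-35.005)=-47.02932, v=-24.15900/2.68701=-8.99105
k=3: u−w=18.46300, u+w=-28.43500; √(b/2)=1.34350, √(2b)=2.68701; F=1.34350×18.463=24.80509, v=-28.43500/2.68701=-10.58241

0: F=55.60624 v=1.76442
1: F=7.15415 v=-15.48899
2: F=-47.02932 v=-8.99105
3: F=24.80509 v=-10.58241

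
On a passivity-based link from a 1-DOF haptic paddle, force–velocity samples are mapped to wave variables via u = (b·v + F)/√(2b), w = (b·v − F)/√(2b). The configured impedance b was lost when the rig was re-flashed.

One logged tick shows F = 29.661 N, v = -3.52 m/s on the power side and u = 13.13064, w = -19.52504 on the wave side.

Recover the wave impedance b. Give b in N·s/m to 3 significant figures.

b = 1.65 N·s/m

u + w = -6.3944;  u + w = √(2b)·v, so √(2b) = -6.3944/(-3.52) = 1.8166.
b = (√(2b))²/2 = 3.3000/2 = 1.6500.
(Check via u − w = 2F/√(2b): u − w = 32.6557, 2F/√(2b) = 32.6557.)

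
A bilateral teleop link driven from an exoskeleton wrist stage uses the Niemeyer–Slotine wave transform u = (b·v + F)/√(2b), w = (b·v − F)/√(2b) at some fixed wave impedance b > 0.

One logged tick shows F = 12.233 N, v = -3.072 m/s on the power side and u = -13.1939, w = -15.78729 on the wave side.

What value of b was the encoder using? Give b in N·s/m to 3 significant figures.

b = 44.5 N·s/m

u + w = -28.981190;  u + w = √(2b)·v, so √(2b) = -28.981190/(-3.072) = 9.433981.
b = (√(2b))²/2 = 89.000000/2 = 44.500000.
(Check via u − w = 2F/√(2b): u − w = 2.593390, 2F/√(2b) = 2.593391.)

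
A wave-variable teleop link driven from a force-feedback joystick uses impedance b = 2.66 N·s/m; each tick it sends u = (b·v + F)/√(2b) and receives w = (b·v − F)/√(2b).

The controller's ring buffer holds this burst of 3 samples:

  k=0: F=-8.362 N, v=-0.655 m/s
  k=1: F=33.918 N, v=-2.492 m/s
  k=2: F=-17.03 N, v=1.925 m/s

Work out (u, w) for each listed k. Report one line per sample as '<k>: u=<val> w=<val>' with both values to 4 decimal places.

0: u=-4.3808 w=2.8700
1: u=11.8314 w=-17.5792
2: u=-5.1634 w=9.6035

k=0: b·v=2.66×(-0.655)=-1.7423; √(2b)=2.3065; u=(-1.7423+(-8.362))/2.3065=-4.3808, w=(-1.7423−(-8.362))/2.3065=2.8700
k=1: b·v=2.66×(-2.492)=-6.6287; √(2b)=2.3065; u=(-6.6287+33.918)/2.3065=11.8314, w=(-6.6287−33.918)/2.3065=-17.5792
k=2: b·v=2.66×1.925=5.1205; √(2b)=2.3065; u=(5.1205+(-17.03))/2.3065=-5.1634, w=(5.1205−(-17.03))/2.3065=9.6035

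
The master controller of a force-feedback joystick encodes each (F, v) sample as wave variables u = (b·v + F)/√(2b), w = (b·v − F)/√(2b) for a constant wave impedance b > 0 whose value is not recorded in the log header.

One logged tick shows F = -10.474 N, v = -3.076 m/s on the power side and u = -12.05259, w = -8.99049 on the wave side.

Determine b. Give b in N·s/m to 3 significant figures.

b = 23.4 N·s/m

u + w = -21.04308;  u + w = √(2b)·v, so √(2b) = -21.04308/(-3.076) = 6.84105.
b = (√(2b))²/2 = 46.80001/2 = 23.40001.
(Check via u − w = 2F/√(2b): u − w = -3.06210, 2F/√(2b) = -3.06210.)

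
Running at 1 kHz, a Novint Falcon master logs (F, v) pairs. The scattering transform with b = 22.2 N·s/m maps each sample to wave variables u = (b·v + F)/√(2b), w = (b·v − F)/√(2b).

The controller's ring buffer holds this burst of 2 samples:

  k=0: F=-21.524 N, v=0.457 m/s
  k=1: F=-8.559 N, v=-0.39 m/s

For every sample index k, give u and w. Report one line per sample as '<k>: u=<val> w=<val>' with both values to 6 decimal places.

k=0: b·v=22.2×0.457=10.145400; √(2b)=6.663332; u=(10.145400+(-21.524))/6.663332=-1.707644, w=(10.145400−(-21.524))/6.663332=4.752787
k=1: b·v=22.2×(-0.39)=-8.658000; √(2b)=6.663332; u=(-8.658000+(-8.559))/6.663332=-2.583842, w=(-8.658000−(-8.559))/6.663332=-0.014857

0: u=-1.707644 w=4.752787
1: u=-2.583842 w=-0.014857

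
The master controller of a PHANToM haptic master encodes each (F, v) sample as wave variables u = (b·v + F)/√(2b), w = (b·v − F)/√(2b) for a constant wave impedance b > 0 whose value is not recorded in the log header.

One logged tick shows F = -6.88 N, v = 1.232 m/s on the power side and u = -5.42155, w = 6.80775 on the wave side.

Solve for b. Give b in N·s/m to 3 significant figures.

b = 0.633 N·s/m

u + w = 1.3862;  u + w = √(2b)·v, so √(2b) = 1.3862/1.232 = 1.1252.
b = (√(2b))²/2 = 1.2660/2 = 0.6330.
(Check via u − w = 2F/√(2b): u − w = -12.2293, 2F/√(2b) = -12.2293.)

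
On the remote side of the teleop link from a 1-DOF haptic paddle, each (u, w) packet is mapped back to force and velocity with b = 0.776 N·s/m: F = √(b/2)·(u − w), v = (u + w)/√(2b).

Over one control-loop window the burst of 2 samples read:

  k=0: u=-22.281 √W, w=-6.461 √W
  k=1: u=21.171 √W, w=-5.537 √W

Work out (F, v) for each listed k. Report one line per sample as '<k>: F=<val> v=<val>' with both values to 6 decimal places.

0: F=-9.854222 v=-23.071250
1: F=16.636319 v=12.549437

k=0: u−w=-15.820000, u+w=-28.742000; √(b/2)=0.622896, √(2b)=1.245793; F=0.622896×(-15.82)=-9.854222, v=-28.742000/1.245793=-23.071250
k=1: u−w=26.708000, u+w=15.634000; √(b/2)=0.622896, √(2b)=1.245793; F=0.622896×26.708=16.636319, v=15.634000/1.245793=12.549437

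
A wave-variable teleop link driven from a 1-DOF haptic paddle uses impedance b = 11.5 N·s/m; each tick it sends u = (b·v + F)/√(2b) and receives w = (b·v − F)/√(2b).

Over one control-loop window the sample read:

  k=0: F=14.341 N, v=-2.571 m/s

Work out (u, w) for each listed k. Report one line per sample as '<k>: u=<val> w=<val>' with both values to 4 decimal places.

0: u=-3.1747 w=-9.1553

k=0: b·v=11.5×(-2.571)=-29.5665; √(2b)=4.7958; u=(-29.5665+14.341)/4.7958=-3.1747, w=(-29.5665−14.341)/4.7958=-9.1553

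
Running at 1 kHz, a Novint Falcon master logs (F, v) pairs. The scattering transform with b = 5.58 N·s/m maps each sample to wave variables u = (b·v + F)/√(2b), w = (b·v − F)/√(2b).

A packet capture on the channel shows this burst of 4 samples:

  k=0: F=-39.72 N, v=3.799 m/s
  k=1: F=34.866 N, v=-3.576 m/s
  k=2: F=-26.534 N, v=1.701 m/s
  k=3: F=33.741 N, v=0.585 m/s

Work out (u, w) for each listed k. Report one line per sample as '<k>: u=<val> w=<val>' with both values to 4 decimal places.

0: u=-5.5443 w=18.2355
1: u=4.4638 w=-16.4100
2: u=-5.1015 w=10.7840
3: u=11.0772 w=-9.1230

k=0: b·v=5.58×3.799=21.1984; √(2b)=3.3407; u=(21.1984+(-39.72))/3.3407=-5.5443, w=(21.1984−(-39.72))/3.3407=18.2355
k=1: b·v=5.58×(-3.576)=-19.9541; √(2b)=3.3407; u=(-19.9541+34.866)/3.3407=4.4638, w=(-19.9541−34.866)/3.3407=-16.4100
k=2: b·v=5.58×1.701=9.4916; √(2b)=3.3407; u=(9.4916+(-26.534))/3.3407=-5.1015, w=(9.4916−(-26.534))/3.3407=10.7840
k=3: b·v=5.58×0.585=3.2643; √(2b)=3.3407; u=(3.2643+33.741)/3.3407=11.0772, w=(3.2643−33.741)/3.3407=-9.1230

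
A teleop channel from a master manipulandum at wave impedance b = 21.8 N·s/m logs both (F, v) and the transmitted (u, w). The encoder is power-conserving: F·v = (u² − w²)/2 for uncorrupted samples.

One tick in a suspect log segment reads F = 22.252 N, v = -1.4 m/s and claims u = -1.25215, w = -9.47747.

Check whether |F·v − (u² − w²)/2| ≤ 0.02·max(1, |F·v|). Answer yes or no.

F·v = 22.252×(-1.4) = -31.15280 W.
(u² − w²)/2 = (1.56788 − 89.82244)/2 = -44.12728 W.
|Δ| = 12.97448;  2% of max(1, |F·v|) = 0.62306.

no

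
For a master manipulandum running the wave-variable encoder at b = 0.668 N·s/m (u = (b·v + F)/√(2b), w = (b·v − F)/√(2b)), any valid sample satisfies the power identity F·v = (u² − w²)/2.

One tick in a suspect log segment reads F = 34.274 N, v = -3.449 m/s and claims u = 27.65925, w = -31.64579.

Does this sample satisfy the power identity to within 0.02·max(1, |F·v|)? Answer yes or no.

F·v = 34.274×(-3.449) = -118.21103 W.
(u² − w²)/2 = (765.03411 − 1001.45602)/2 = -118.21096 W.
|Δ| = 0.00007;  2% of max(1, |F·v|) = 2.36422.

yes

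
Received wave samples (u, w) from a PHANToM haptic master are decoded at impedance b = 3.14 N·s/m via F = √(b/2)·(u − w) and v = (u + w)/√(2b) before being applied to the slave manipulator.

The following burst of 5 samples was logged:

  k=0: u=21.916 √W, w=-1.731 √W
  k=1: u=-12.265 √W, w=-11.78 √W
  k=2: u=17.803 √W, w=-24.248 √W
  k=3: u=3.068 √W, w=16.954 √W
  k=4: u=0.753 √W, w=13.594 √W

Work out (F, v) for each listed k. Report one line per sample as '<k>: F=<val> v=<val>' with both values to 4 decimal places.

0: F=29.6296 v=8.0547
1: F=-0.6077 v=-9.5950
2: F=52.6898 v=-2.5718
3: F=-17.3991 v=7.9896
4: F=-16.0897 v=5.7251

k=0: u−w=23.6470, u+w=20.1850; √(b/2)=1.2530, √(2b)=2.5060; F=1.2530×23.647=29.6296, v=20.1850/2.5060=8.0547
k=1: u−w=-0.4850, u+w=-24.0450; √(b/2)=1.2530, √(2b)=2.5060; F=1.2530×(-0.485)=-0.6077, v=-24.0450/2.5060=-9.5950
k=2: u−w=42.0510, u+w=-6.4450; √(b/2)=1.2530, √(2b)=2.5060; F=1.2530×42.051=52.6898, v=-6.4450/2.5060=-2.5718
k=3: u−w=-13.8860, u+w=20.0220; √(b/2)=1.2530, √(2b)=2.5060; F=1.2530×(-13.886)=-17.3991, v=20.0220/2.5060=7.9896
k=4: u−w=-12.8410, u+w=14.3470; √(b/2)=1.2530, √(2b)=2.5060; F=1.2530×(-12.841)=-16.0897, v=14.3470/2.5060=5.7251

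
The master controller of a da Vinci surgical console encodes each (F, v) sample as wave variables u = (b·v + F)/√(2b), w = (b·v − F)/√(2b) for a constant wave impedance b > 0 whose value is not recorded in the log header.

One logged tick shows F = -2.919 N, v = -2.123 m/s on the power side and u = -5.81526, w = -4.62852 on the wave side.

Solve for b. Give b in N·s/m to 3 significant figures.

b = 12.1 N·s/m

u + w = -10.44378;  u + w = √(2b)·v, so √(2b) = -10.44378/(-2.123) = 4.91935.
b = (√(2b))²/2 = 24.20000/2 = 12.10000.
(Check via u − w = 2F/√(2b): u − w = -1.18674, 2F/√(2b) = -1.18674.)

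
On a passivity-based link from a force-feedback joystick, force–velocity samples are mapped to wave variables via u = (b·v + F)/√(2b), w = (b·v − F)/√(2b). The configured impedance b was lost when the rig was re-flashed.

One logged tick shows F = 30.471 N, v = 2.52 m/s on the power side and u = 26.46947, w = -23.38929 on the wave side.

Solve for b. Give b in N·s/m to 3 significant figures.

b = 0.747 N·s/m

u + w = 3.08018;  u + w = √(2b)·v, so √(2b) = 3.08018/2.52 = 1.22229.
b = (√(2b))²/2 = 1.49400/2 = 0.74700.
(Check via u − w = 2F/√(2b): u − w = 49.85876, 2F/√(2b) = 49.85872.)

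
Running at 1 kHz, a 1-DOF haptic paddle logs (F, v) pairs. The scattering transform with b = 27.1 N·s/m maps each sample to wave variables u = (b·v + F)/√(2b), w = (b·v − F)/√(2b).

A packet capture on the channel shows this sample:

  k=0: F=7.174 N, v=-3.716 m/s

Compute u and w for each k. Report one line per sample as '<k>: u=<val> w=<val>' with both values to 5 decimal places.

k=0: b·v=27.1×(-3.716)=-100.70360; √(2b)=7.36206; u=(-100.70360+7.174)/7.36206=-12.70426, w=(-100.70360−7.174)/7.36206=-14.65317

0: u=-12.70426 w=-14.65317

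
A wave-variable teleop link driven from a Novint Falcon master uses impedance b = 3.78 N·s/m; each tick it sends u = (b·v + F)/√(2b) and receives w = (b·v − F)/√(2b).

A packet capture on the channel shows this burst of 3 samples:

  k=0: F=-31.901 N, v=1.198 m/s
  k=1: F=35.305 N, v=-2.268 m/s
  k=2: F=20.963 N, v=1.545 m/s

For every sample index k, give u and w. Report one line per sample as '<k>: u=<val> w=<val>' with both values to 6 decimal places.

0: u=-9.955304 w=13.249259
1: u=9.722320 w=-15.958289
2: u=9.748193 w=-5.500146

k=0: b·v=3.78×1.198=4.528440; √(2b)=2.749545; u=(4.528440+(-31.901))/2.749545=-9.955304, w=(4.528440−(-31.901))/2.749545=13.249259
k=1: b·v=3.78×(-2.268)=-8.573040; √(2b)=2.749545; u=(-8.573040+35.305)/2.749545=9.722320, w=(-8.573040−35.305)/2.749545=-15.958289
k=2: b·v=3.78×1.545=5.840100; √(2b)=2.749545; u=(5.840100+20.963)/2.749545=9.748193, w=(5.840100−20.963)/2.749545=-5.500146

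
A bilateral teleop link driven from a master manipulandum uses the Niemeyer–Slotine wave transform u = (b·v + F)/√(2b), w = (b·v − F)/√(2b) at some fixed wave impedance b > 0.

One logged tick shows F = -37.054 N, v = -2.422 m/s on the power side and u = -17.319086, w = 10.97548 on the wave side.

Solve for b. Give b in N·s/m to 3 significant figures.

u + w = -6.343606;  u + w = √(2b)·v, so √(2b) = -6.343606/(-2.422) = 2.619160.
b = (√(2b))²/2 = 6.860000/2 = 3.430000.
(Check via u − w = 2F/√(2b): u − w = -28.294566, 2F/√(2b) = -28.294566.)

b = 3.43 N·s/m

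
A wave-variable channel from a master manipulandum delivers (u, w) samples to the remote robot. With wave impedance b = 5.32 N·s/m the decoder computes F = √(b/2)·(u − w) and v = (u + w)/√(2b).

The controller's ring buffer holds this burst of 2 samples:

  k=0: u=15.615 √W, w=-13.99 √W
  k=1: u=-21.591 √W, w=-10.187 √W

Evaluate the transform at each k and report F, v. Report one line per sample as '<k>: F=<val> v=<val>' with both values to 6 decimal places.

k=0: u−w=29.605000, u+w=1.625000; √(b/2)=1.630951, √(2b)=3.261901; F=1.630951×29.605=48.284294, v=1.625000/3.261901=0.498176
k=1: u−w=-11.404000, u+w=-31.778000; √(b/2)=1.630951, √(2b)=3.261901; F=1.630951×(-11.404)=-18.599361, v=-31.778000/3.261901=-9.742171

0: F=48.284294 v=0.498176
1: F=-18.599361 v=-9.742171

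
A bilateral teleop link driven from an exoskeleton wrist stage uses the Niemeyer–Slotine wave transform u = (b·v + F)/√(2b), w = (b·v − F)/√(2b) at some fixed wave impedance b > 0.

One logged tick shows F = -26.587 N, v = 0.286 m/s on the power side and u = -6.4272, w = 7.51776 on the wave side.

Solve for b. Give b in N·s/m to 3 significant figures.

b = 7.27 N·s/m

u + w = 1.0906;  u + w = √(2b)·v, so √(2b) = 1.0906/0.286 = 3.8131.
b = (√(2b))²/2 = 14.5401/2 = 7.2700.
(Check via u − w = 2F/√(2b): u − w = -13.9450, 2F/√(2b) = -13.9449.)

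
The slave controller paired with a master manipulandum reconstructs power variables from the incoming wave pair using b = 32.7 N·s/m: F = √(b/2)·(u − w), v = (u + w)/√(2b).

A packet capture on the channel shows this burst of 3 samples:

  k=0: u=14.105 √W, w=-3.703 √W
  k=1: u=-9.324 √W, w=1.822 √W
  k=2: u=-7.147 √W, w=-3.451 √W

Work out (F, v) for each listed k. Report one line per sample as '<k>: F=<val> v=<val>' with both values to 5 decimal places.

k=0: u−w=17.80800, u+w=10.40200; √(b/2)=4.04351, √(2b)=8.08703; F=4.04351×17.808=72.00689, v=10.40200/8.08703=1.28626
k=1: u−w=-11.14600, u+w=-7.50200; √(b/2)=4.04351, √(2b)=8.08703; F=4.04351×(-11.146)=-45.06900, v=-7.50200/8.08703=-0.92766
k=2: u−w=-3.69600, u+w=-10.59800; √(b/2)=4.04351, √(2b)=8.08703; F=4.04351×(-3.696)=-14.94483, v=-10.59800/8.08703=-1.31049

0: F=72.00689 v=1.28626
1: F=-45.06900 v=-0.92766
2: F=-14.94483 v=-1.31049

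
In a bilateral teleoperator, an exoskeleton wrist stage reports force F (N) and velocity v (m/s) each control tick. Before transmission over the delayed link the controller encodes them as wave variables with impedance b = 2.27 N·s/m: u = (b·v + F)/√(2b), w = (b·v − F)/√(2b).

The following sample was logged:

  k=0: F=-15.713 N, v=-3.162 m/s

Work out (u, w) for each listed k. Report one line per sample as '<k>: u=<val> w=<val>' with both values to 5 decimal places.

k=0: b·v=2.27×(-3.162)=-7.17774; √(2b)=2.13073; u=(-7.17774+(-15.713))/2.13073=-10.74316, w=(-7.17774−(-15.713))/2.13073=4.00580

0: u=-10.74316 w=4.00580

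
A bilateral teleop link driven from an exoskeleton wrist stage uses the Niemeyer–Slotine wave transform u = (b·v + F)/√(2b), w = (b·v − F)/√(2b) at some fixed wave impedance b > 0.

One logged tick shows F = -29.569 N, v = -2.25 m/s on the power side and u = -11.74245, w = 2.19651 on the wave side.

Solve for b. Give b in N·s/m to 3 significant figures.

u + w = -9.5459;  u + w = √(2b)·v, so √(2b) = -9.5459/(-2.25) = 4.2426.
b = (√(2b))²/2 = 18.0000/2 = 9.0000.
(Check via u − w = 2F/√(2b): u − w = -13.9390, 2F/√(2b) = -13.9390.)

b = 9 N·s/m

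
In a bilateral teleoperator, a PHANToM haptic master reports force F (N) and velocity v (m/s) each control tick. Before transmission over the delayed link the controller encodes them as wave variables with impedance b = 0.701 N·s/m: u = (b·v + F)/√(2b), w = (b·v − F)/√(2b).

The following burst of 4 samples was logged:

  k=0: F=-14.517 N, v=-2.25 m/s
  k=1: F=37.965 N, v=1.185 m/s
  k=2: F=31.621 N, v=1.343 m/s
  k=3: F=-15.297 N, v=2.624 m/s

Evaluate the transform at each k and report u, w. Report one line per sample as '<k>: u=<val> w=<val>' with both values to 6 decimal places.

0: u=-13.592418 w=10.928282
1: u=32.764943 w=-31.361831
2: u=27.500651 w=-25.910457
3: u=-11.365612 w=14.472588

k=0: b·v=0.701×(-2.25)=-1.577250; √(2b)=1.184061; u=(-1.577250+(-14.517))/1.184061=-13.592418, w=(-1.577250−(-14.517))/1.184061=10.928282
k=1: b·v=0.701×1.185=0.830685; √(2b)=1.184061; u=(0.830685+37.965)/1.184061=32.764943, w=(0.830685−37.965)/1.184061=-31.361831
k=2: b·v=0.701×1.343=0.941443; √(2b)=1.184061; u=(0.941443+31.621)/1.184061=27.500651, w=(0.941443−31.621)/1.184061=-25.910457
k=3: b·v=0.701×2.624=1.839424; √(2b)=1.184061; u=(1.839424+(-15.297))/1.184061=-11.365612, w=(1.839424−(-15.297))/1.184061=14.472588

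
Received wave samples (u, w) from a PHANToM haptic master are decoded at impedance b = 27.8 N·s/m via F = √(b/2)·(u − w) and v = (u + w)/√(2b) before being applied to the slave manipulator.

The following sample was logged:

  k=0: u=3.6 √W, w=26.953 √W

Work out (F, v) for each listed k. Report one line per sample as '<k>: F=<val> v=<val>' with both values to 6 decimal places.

0: F=-87.066298 v=4.097476

k=0: u−w=-23.353000, u+w=30.553000; √(b/2)=3.728270, √(2b)=7.456541; F=3.728270×(-23.353)=-87.066298, v=30.553000/7.456541=4.097476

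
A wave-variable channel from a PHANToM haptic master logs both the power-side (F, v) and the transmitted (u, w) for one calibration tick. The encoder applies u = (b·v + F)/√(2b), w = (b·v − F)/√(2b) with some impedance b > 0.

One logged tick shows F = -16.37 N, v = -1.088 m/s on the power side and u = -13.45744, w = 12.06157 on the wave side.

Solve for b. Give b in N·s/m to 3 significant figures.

u + w = -1.3959;  u + w = √(2b)·v, so √(2b) = -1.3959/(-1.088) = 1.2830.
b = (√(2b))²/2 = 1.6460/2 = 0.8230.
(Check via u − w = 2F/√(2b): u − w = -25.5190, 2F/√(2b) = -25.5189.)

b = 0.823 N·s/m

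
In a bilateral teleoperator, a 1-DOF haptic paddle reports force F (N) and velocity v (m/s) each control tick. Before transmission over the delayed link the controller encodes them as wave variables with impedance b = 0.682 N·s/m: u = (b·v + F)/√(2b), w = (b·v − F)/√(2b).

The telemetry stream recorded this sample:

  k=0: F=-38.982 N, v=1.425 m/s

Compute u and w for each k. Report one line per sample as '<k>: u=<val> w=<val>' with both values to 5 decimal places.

k=0: b·v=0.682×1.425=0.97185; √(2b)=1.16790; u=(0.97185+(-38.982))/1.16790=-32.54561, w=(0.97185−(-38.982))/1.16790=34.20987

0: u=-32.54561 w=34.20987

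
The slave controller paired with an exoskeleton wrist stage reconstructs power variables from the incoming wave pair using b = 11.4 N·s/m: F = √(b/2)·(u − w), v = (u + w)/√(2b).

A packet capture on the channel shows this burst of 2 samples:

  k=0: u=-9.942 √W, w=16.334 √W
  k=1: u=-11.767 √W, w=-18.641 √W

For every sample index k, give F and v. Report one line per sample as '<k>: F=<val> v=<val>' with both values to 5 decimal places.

0: F=-62.73309 v=1.33866
1: F=16.41145 v=-6.36825

k=0: u−w=-26.27600, u+w=6.39200; √(b/2)=2.38747, √(2b)=4.77493; F=2.38747×(-26.276)=-62.73309, v=6.39200/4.77493=1.33866
k=1: u−w=6.87400, u+w=-30.40800; √(b/2)=2.38747, √(2b)=4.77493; F=2.38747×6.874=16.41145, v=-30.40800/4.77493=-6.36825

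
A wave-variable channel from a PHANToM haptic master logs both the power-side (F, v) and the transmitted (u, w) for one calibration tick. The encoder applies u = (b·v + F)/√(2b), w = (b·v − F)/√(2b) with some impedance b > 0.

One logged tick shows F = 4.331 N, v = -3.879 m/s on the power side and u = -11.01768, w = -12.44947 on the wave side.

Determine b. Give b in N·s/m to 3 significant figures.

u + w = -23.4672;  u + w = √(2b)·v, so √(2b) = -23.4672/(-3.879) = 6.0498.
b = (√(2b))²/2 = 36.6000/2 = 18.3000.
(Check via u − w = 2F/√(2b): u − w = 1.4318, 2F/√(2b) = 1.4318.)

b = 18.3 N·s/m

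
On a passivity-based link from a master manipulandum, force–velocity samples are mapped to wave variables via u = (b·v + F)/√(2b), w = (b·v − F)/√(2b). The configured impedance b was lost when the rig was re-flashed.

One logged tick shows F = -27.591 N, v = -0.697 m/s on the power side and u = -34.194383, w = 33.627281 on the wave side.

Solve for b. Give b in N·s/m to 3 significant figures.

b = 0.331 N·s/m

u + w = -0.567102;  u + w = √(2b)·v, so √(2b) = -0.567102/(-0.697) = 0.813633.
b = (√(2b))²/2 = 0.661998/2 = 0.330999.
(Check via u − w = 2F/√(2b): u − w = -67.821664, 2F/√(2b) = -67.821757.)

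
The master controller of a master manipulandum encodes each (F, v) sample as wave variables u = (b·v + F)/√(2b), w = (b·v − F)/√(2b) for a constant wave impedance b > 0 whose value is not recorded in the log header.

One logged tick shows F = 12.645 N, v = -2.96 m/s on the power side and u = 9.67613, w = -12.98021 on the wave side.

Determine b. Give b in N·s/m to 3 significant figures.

u + w = -3.30408;  u + w = √(2b)·v, so √(2b) = -3.30408/(-2.96) = 1.11624.
b = (√(2b))²/2 = 1.24600/2 = 0.62300.
(Check via u − w = 2F/√(2b): u − w = 22.65634, 2F/√(2b) = 22.65635.)

b = 0.623 N·s/m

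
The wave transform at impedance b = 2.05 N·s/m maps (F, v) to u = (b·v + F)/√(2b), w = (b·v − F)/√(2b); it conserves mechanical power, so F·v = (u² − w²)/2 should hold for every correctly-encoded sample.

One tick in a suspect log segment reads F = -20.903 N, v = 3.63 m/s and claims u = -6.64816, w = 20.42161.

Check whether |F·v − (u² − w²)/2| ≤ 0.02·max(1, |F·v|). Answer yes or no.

no

F·v = (-20.903)×3.63 = -75.87789 W.
(u² − w²)/2 = (44.19803 − 417.04215)/2 = -186.42206 W.
|Δ| = 110.54417;  2% of max(1, |F·v|) = 1.51756.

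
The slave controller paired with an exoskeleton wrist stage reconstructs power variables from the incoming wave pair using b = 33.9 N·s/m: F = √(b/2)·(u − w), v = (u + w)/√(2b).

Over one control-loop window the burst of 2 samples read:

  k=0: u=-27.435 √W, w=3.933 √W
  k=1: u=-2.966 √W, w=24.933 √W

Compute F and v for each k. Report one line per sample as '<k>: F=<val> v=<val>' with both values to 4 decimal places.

0: F=-129.1432 v=-2.8542
1: F=-114.8612 v=2.6678

k=0: u−w=-31.3680, u+w=-23.5020; √(b/2)=4.1170, √(2b)=8.2341; F=4.1170×(-31.368)=-129.1432, v=-23.5020/8.2341=-2.8542
k=1: u−w=-27.8990, u+w=21.9670; √(b/2)=4.1170, √(2b)=8.2341; F=4.1170×(-27.899)=-114.8612, v=21.9670/8.2341=2.6678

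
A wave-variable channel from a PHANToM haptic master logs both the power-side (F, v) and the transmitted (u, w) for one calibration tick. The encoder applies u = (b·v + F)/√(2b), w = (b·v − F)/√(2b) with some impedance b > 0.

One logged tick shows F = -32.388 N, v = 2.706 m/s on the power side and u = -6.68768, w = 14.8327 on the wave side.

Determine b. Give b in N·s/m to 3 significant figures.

b = 4.53 N·s/m

u + w = 8.1450;  u + w = √(2b)·v, so √(2b) = 8.1450/2.706 = 3.0100.
b = (√(2b))²/2 = 9.0600/2 = 4.5300.
(Check via u − w = 2F/√(2b): u − w = -21.5204, 2F/√(2b) = -21.5204.)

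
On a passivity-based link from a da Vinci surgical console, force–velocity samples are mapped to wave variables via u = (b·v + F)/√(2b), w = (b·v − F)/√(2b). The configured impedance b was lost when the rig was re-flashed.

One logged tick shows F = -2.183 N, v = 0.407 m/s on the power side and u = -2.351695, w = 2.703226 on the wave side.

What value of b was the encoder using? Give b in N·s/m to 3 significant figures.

u + w = 0.351531;  u + w = √(2b)·v, so √(2b) = 0.351531/0.407 = 0.863713.
b = (√(2b))²/2 = 0.745999/2 = 0.373000.
(Check via u − w = 2F/√(2b): u − w = -5.054921, 2F/√(2b) = -5.054923.)

b = 0.373 N·s/m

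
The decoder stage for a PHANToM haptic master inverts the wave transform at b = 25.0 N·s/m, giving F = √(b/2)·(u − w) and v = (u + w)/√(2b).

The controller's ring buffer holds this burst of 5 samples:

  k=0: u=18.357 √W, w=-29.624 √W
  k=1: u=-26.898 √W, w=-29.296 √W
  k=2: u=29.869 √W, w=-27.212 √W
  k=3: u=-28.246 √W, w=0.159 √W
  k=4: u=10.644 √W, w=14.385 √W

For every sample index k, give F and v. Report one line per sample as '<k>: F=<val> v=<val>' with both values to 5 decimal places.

0: F=169.63845 v=-1.59339
1: F=8.47821 v=-7.94703
2: F=201.81181 v=0.37576
3: F=-100.42684 v=-3.97210
4: F=-13.22643 v=3.53964

k=0: u−w=47.98100, u+w=-11.26700; √(b/2)=3.53553, √(2b)=7.07107; F=3.53553×47.981=169.63845, v=-11.26700/7.07107=-1.59339
k=1: u−w=2.39800, u+w=-56.19400; √(b/2)=3.53553, √(2b)=7.07107; F=3.53553×2.398=8.47821, v=-56.19400/7.07107=-7.94703
k=2: u−w=57.08100, u+w=2.65700; √(b/2)=3.53553, √(2b)=7.07107; F=3.53553×57.081=201.81181, v=2.65700/7.07107=0.37576
k=3: u−w=-28.40500, u+w=-28.08700; √(b/2)=3.53553, √(2b)=7.07107; F=3.53553×(-28.405)=-100.42684, v=-28.08700/7.07107=-3.97210
k=4: u−w=-3.74100, u+w=25.02900; √(b/2)=3.53553, √(2b)=7.07107; F=3.53553×(-3.741)=-13.22643, v=25.02900/7.07107=3.53964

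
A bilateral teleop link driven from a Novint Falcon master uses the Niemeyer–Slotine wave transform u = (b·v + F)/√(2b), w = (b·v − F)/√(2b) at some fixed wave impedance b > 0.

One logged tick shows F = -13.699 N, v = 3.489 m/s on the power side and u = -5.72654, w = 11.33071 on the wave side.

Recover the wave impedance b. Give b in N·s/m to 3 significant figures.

u + w = 5.60417;  u + w = √(2b)·v, so √(2b) = 5.60417/3.489 = 1.60624.
b = (√(2b))²/2 = 2.58001/2 = 1.29000.
(Check via u − w = 2F/√(2b): u − w = -17.05725, 2F/√(2b) = -17.05723.)

b = 1.29 N·s/m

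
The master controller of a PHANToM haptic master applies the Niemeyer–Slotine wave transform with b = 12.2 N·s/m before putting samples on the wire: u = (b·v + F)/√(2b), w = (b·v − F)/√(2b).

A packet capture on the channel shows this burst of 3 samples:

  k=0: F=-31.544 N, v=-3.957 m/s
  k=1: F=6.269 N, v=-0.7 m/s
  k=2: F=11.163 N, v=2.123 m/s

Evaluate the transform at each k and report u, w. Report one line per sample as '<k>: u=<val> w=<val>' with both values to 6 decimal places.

k=0: b·v=12.2×(-3.957)=-48.275400; √(2b)=4.939636; u=(-48.275400+(-31.544))/4.939636=-16.158965, w=(-48.275400−(-31.544))/4.939636=-3.387173
k=1: b·v=12.2×(-0.7)=-8.540000; √(2b)=4.939636; u=(-8.540000+6.269)/4.939636=-0.459751, w=(-8.540000−6.269)/4.939636=-2.997994
k=2: b·v=12.2×2.123=25.900600; √(2b)=4.939636; u=(25.900600+11.163)/4.939636=7.503306, w=(25.900600−11.163)/4.939636=2.983540

0: u=-16.158965 w=-3.387173
1: u=-0.459751 w=-2.997994
2: u=7.503306 w=2.983540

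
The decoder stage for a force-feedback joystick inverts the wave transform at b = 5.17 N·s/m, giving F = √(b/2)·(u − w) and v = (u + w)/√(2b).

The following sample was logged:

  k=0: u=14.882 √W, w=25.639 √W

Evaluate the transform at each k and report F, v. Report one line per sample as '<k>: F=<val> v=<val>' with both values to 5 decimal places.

k=0: u−w=-10.75700, u+w=40.52100; √(b/2)=1.60779, √(2b)=3.21559; F=1.60779×(-10.757)=-17.29503, v=40.52100/3.21559=12.60143

0: F=-17.29503 v=12.60143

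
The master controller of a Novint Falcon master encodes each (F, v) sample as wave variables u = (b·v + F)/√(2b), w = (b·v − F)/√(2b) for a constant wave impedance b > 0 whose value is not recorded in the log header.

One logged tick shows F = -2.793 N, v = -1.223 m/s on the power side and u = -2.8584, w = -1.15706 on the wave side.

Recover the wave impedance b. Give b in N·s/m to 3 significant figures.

u + w = -4.0155;  u + w = √(2b)·v, so √(2b) = -4.0155/(-1.223) = 3.2833.
b = (√(2b))²/2 = 10.7800/2 = 5.3900.
(Check via u − w = 2F/√(2b): u − w = -1.7013, 2F/√(2b) = -1.7013.)

b = 5.39 N·s/m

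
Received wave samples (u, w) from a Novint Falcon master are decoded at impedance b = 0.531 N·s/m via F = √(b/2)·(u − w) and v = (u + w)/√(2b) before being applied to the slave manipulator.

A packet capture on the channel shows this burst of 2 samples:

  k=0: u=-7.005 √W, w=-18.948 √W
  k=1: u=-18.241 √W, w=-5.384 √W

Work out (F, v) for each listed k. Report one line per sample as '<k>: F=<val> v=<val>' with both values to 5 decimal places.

k=0: u−w=11.94300, u+w=-25.95300; √(b/2)=0.51527, √(2b)=1.03053; F=0.51527×11.943=6.15383, v=-25.95300/1.03053=-25.18403
k=1: u−w=-12.85700, u+w=-23.62500; √(b/2)=0.51527, √(2b)=1.03053; F=0.51527×(-12.857)=-6.62479, v=-23.62500/1.03053=-22.92501

0: F=6.15383 v=-25.18403
1: F=-6.62479 v=-22.92501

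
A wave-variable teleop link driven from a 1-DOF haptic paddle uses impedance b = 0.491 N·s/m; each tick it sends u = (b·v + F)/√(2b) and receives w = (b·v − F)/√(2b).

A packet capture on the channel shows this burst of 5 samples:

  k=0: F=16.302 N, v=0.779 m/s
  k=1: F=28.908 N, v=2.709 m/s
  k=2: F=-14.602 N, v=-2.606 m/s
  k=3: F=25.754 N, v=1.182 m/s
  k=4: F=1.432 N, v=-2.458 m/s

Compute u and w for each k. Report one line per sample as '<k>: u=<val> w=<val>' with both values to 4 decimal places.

0: u=16.8367 w=-16.0648
1: u=30.5140 w=-27.8295
2: u=-16.0264 w=13.4440
3: u=26.5746 w=-25.4033
4: u=0.2272 w=-2.6630

k=0: b·v=0.491×0.779=0.3825; √(2b)=0.9910; u=(0.3825+16.302)/0.9910=16.8367, w=(0.3825−16.302)/0.9910=-16.0648
k=1: b·v=0.491×2.709=1.3301; √(2b)=0.9910; u=(1.3301+28.908)/0.9910=30.5140, w=(1.3301−28.908)/0.9910=-27.8295
k=2: b·v=0.491×(-2.606)=-1.2795; √(2b)=0.9910; u=(-1.2795+(-14.602))/0.9910=-16.0264, w=(-1.2795−(-14.602))/0.9910=13.4440
k=3: b·v=0.491×1.182=0.5804; √(2b)=0.9910; u=(0.5804+25.754)/0.9910=26.5746, w=(0.5804−25.754)/0.9910=-25.4033
k=4: b·v=0.491×(-2.458)=-1.2069; √(2b)=0.9910; u=(-1.2069+1.432)/0.9910=0.2272, w=(-1.2069−1.432)/0.9910=-2.6630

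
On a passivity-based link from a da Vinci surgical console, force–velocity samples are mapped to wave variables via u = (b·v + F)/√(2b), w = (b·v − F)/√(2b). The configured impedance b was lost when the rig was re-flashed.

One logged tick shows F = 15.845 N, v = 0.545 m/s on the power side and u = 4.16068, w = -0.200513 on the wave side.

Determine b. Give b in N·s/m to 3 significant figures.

u + w = 3.960167;  u + w = √(2b)·v, so √(2b) = 3.960167/0.545 = 7.266361.
b = (√(2b))²/2 = 52.800009/2 = 26.400004.
(Check via u − w = 2F/√(2b): u − w = 4.361193, 2F/√(2b) = 4.361192.)

b = 26.4 N·s/m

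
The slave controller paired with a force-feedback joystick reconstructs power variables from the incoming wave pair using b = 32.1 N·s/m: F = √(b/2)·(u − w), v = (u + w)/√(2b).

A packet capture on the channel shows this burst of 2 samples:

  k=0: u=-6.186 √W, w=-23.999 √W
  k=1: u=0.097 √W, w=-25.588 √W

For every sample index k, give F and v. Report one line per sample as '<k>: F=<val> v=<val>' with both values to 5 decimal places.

k=0: u−w=17.81300, u+w=-30.18500; √(b/2)=4.00625, √(2b)=8.01249; F=4.00625×17.813=71.36324, v=-30.18500/8.01249=-3.76724
k=1: u−w=25.68500, u+w=-25.49100; √(b/2)=4.00625, √(2b)=8.01249; F=4.00625×25.685=102.90041, v=-25.49100/8.01249=-3.18141

0: F=71.36324 v=-3.76724
1: F=102.90041 v=-3.18141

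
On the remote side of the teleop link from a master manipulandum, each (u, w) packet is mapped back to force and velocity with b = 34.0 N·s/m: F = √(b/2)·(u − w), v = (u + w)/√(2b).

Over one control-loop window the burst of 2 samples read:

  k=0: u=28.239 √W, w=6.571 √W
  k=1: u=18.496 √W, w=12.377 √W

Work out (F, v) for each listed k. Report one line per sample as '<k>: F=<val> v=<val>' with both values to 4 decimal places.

0: F=89.3395 v=4.2213
1: F=25.2293 v=3.7439

k=0: u−w=21.6680, u+w=34.8100; √(b/2)=4.1231, √(2b)=8.2462; F=4.1231×21.668=89.3395, v=34.8100/8.2462=4.2213
k=1: u−w=6.1190, u+w=30.8730; √(b/2)=4.1231, √(2b)=8.2462; F=4.1231×6.119=25.2293, v=30.8730/8.2462=3.7439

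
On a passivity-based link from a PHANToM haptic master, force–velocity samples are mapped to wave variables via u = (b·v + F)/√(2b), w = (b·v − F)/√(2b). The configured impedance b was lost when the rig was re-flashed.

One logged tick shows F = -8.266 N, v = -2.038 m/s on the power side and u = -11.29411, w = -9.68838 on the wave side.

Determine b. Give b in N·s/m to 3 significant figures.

u + w = -20.98249;  u + w = √(2b)·v, so √(2b) = -20.98249/(-2.038) = 10.29563.
b = (√(2b))²/2 = 105.99996/2 = 52.99998.
(Check via u − w = 2F/√(2b): u − w = -1.60573, 2F/√(2b) = -1.60573.)

b = 53 N·s/m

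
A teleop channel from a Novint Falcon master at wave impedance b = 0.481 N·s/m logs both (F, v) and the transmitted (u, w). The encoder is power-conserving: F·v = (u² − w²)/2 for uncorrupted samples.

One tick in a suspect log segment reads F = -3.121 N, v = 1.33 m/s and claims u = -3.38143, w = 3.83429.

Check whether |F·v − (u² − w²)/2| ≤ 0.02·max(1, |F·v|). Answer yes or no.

F·v = (-3.121)×1.33 = -4.15093 W.
(u² − w²)/2 = (11.43407 − 14.70178)/2 = -1.63386 W.
|Δ| = 2.51707;  2% of max(1, |F·v|) = 0.08302.

no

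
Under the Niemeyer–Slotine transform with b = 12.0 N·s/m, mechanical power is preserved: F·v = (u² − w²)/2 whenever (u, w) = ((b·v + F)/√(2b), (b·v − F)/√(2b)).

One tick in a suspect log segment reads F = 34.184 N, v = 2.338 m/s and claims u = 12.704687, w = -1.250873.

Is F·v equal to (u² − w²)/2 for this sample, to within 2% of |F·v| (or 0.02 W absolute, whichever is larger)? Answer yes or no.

F·v = 34.184×2.338 = 79.922192 W.
(u² − w²)/2 = (161.409072 − 1.564683)/2 = 79.922194 W.
|Δ| = 0.000002;  2% of max(1, |F·v|) = 1.598444.

yes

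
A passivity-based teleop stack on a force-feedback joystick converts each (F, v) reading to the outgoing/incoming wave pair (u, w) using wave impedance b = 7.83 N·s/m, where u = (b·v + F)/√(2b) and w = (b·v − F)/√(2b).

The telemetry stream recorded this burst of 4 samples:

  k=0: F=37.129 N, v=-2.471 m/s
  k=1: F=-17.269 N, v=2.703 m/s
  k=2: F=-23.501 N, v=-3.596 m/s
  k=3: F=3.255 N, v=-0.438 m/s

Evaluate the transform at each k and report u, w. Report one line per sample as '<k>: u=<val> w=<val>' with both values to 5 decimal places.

0: u=4.49326 w=-14.27168
1: u=0.98439 w=9.71212
2: u=-13.05386 w=-1.17649
3: u=-0.04411 w=-1.68918

k=0: b·v=7.83×(-2.471)=-19.34793; √(2b)=3.95727; u=(-19.34793+37.129)/3.95727=4.49326, w=(-19.34793−37.129)/3.95727=-14.27168
k=1: b·v=7.83×2.703=21.16449; √(2b)=3.95727; u=(21.16449+(-17.269))/3.95727=0.98439, w=(21.16449−(-17.269))/3.95727=9.71212
k=2: b·v=7.83×(-3.596)=-28.15668; √(2b)=3.95727; u=(-28.15668+(-23.501))/3.95727=-13.05386, w=(-28.15668−(-23.501))/3.95727=-1.17649
k=3: b·v=7.83×(-0.438)=-3.42954; √(2b)=3.95727; u=(-3.42954+3.255)/3.95727=-0.04411, w=(-3.42954−3.255)/3.95727=-1.68918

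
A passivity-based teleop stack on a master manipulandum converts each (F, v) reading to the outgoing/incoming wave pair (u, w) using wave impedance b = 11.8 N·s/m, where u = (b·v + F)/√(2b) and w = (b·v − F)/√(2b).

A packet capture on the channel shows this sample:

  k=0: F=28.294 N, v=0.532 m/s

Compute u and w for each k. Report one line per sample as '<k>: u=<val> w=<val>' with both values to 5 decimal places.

k=0: b·v=11.8×0.532=6.27760; √(2b)=4.85798; u=(6.27760+28.294)/4.85798=7.11645, w=(6.27760−28.294)/4.85798=-4.53200

0: u=7.11645 w=-4.53200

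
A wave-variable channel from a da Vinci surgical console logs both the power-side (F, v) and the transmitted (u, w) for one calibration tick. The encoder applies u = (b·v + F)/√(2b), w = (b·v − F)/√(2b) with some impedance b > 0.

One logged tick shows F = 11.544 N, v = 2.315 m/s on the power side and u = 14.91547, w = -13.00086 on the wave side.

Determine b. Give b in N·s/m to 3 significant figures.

b = 0.342 N·s/m

u + w = 1.9146;  u + w = √(2b)·v, so √(2b) = 1.9146/2.315 = 0.8270.
b = (√(2b))²/2 = 0.6840/2 = 0.3420.
(Check via u − w = 2F/√(2b): u − w = 27.9163, 2F/√(2b) = 27.9162.)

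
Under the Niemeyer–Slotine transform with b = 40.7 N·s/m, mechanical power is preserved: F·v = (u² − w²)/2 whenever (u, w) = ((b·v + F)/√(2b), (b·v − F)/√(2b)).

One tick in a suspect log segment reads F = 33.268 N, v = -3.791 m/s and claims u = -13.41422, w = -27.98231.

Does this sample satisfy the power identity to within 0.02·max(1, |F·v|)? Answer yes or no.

F·v = 33.268×(-3.791) = -126.11899 W.
(u² − w²)/2 = (179.94130 − 783.00967)/2 = -301.53419 W.
|Δ| = 175.41520;  2% of max(1, |F·v|) = 2.52238.

no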